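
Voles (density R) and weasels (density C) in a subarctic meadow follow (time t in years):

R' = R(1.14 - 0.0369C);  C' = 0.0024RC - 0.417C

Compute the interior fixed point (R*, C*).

R* ≈ 174, C* ≈ 30.9

Set dC/dt = 0 with C > 0: 0.0024R - 0.417 = 0, so R* = 0.417/0.0024 = 174.
Set dR/dt = 0 with R > 0: 1.14 - 0.0369C = 0, so C* = 1.14/0.0369 = 30.9.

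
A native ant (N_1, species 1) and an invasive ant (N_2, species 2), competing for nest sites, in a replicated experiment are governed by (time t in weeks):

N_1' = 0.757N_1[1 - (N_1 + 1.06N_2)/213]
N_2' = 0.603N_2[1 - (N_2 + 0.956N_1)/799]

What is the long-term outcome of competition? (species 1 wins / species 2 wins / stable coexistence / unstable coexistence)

Compare the nullcline intercepts: K1/α12 = 213/1.06 = 201 < K2 = 799; K2/α21 = 799/0.956 = 836 > K1 = 213.
Since the inequalities point opposite ways, species 2 can invade but species 1 cannot.

species 2 excludes species 1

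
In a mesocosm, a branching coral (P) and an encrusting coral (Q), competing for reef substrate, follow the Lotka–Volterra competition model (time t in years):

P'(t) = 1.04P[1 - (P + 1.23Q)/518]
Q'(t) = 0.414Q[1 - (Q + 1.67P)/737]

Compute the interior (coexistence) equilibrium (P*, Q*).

Setting both brackets to zero gives the nullclines P + 1.23Q = 518 and 1.67P + Q = 737.
Substituting Q = 737 - 1.67P into the first: P(1 - 1.23·1.67) = 518 - 1.23·737.
So P* = -389/-1.05 = 369, and then Q* = 737 - 1.67·369 = 121.

P* ≈ 369, Q* ≈ 121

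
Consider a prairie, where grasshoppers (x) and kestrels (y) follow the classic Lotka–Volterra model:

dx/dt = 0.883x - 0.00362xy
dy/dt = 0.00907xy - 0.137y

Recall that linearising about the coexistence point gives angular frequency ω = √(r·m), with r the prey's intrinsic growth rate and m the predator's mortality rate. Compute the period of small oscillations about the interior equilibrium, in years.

Here r = 0.883 and m = 0.137, so r·m = 0.121.
ω = √0.121 = 0.348 per year, hence T = 2π/ω ≈ 18.1 years.

T ≈ 18.1 years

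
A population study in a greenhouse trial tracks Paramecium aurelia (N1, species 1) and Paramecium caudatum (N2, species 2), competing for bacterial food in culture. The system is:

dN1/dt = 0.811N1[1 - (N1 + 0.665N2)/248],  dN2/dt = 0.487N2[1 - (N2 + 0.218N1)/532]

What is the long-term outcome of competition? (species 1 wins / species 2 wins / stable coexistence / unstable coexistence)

species 2 excludes species 1

Compare the nullcline intercepts: K1/α12 = 248/0.665 = 373 < K2 = 532; K2/α21 = 532/0.218 = 2440 > K1 = 248.
Since the inequalities point opposite ways, species 2 can invade but species 1 cannot.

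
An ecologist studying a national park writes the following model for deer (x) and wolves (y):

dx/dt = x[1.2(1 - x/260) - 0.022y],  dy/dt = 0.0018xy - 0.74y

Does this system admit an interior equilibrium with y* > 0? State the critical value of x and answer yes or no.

The predator equation gives dy/dt > 0 only when x > 0.74/0.0018 = 411.
Without the predator, x → K = 260. Since 260 < 411, the predator cannot invade.

Threshold x = 411; K < 411, so no, the predator goes extinct.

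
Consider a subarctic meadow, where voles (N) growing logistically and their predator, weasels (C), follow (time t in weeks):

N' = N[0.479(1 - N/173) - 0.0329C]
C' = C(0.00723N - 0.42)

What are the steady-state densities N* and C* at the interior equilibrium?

From dC/dt = 0 with C > 0: 0.00723N* = 0.42, so N* = 58.1.
Substitute into dN/dt = 0: 0.479(1 - 58.1/173) = 0.0329C*.
The bracket is 0.664, giving C* = 0.318/0.0329 = 9.67.

N* ≈ 58.1, C* ≈ 9.67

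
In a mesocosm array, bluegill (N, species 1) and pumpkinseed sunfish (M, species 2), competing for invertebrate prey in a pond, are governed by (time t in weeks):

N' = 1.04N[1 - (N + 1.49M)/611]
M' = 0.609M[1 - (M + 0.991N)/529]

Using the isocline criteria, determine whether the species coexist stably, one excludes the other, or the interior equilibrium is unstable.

unstable coexistence (outcome depends on initial conditions)

Compare the nullcline intercepts: K1/α12 = 611/1.49 = 410 < K2 = 529; K2/α21 = 529/0.991 = 534 < K1 = 611.
Since both are reversed, neither can invade when rare; the interior point is a saddle.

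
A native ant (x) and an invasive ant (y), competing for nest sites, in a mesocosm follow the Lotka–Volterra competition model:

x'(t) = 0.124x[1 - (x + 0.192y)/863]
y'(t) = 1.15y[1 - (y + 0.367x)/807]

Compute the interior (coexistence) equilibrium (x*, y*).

Setting both brackets to zero gives the nullclines x + 0.192y = 863 and 0.367x + y = 807.
Substituting y = 807 - 0.367x into the first: x(1 - 0.192·0.367) = 863 - 0.192·807.
So x* = 708/0.93 = 762, and then y* = 807 - 0.367·762 = 527.

x* ≈ 762, y* ≈ 527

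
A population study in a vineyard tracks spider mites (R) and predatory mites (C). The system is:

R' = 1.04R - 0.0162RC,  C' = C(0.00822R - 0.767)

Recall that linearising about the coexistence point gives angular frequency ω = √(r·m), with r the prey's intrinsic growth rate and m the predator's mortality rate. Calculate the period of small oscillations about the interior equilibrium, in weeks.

T ≈ 7.04 weeks

Here r = 1.04 and m = 0.767, so r·m = 0.798.
ω = √0.798 = 0.893 per week, hence T = 2π/ω ≈ 7.04 weeks.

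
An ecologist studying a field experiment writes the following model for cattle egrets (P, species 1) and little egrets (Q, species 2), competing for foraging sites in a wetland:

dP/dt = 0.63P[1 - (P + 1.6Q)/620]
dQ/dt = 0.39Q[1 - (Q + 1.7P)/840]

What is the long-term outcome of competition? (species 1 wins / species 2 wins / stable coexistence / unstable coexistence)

unstable coexistence (outcome depends on initial conditions)

Compare the nullcline intercepts: K1/α12 = 620/1.6 = 388 < K2 = 840; K2/α21 = 840/1.7 = 494 < K1 = 620.
Since both are reversed, neither can invade when rare; the interior point is a saddle.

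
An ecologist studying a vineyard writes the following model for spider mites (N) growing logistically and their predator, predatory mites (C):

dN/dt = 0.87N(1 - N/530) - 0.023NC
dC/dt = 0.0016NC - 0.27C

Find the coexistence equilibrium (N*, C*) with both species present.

N* ≈ 169, C* ≈ 25.8

From dC/dt = 0 with C > 0: 0.0016N* = 0.27, so N* = 169.
Substitute into dN/dt = 0: 0.87(1 - 169/530) = 0.023C*.
The bracket is 0.682, giving C* = 0.593/0.023 = 25.8.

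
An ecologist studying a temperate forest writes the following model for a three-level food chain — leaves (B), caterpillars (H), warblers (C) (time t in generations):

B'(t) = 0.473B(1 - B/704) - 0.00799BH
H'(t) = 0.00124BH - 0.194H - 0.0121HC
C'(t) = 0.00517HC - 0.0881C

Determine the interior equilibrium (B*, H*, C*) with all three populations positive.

From dC/dt = 0: 0.00517H* = 0.0881, so H* = 17.
From dB/dt = 0: 0.473(1 - B*/704) = 0.00799·17, giving B* = 704·(1 - 0.288) = 501.
From dH/dt = 0: 0.00124·501 - 0.194 = 0.0121C*, so C* = 0.428/0.0121 = 35.3.

B* ≈ 501, H* ≈ 17, C* ≈ 35.3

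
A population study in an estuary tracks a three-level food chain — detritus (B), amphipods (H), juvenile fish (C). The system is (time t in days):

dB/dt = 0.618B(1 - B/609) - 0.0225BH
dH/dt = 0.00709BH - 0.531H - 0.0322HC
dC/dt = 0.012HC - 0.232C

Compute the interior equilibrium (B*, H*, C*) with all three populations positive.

B* ≈ 180, H* ≈ 19.3, C* ≈ 23.2

From dC/dt = 0: 0.012H* = 0.232, so H* = 19.3.
From dB/dt = 0: 0.618(1 - B*/609) = 0.0225·19.3, giving B* = 609·(1 - 0.704) = 180.
From dH/dt = 0: 0.00709·180 - 0.531 = 0.0322C*, so C* = 0.748/0.0322 = 23.2.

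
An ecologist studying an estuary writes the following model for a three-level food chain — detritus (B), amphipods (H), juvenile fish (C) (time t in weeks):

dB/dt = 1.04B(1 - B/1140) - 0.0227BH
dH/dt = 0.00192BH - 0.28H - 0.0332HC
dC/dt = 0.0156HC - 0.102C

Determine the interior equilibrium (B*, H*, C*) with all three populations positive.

From dC/dt = 0: 0.0156H* = 0.102, so H* = 6.54.
From dB/dt = 0: 1.04(1 - B*/1140) = 0.0227·6.54, giving B* = 1140·(1 - 0.143) = 977.
From dH/dt = 0: 0.00192·977 - 0.28 = 0.0332C*, so C* = 1.6/0.0332 = 48.1.

B* ≈ 977, H* ≈ 6.54, C* ≈ 48.1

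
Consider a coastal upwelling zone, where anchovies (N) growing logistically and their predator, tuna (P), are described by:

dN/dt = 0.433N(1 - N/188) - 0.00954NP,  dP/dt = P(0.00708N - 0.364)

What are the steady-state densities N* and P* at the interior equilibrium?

From dP/dt = 0 with P > 0: 0.00708N* = 0.364, so N* = 51.4.
Substitute into dN/dt = 0: 0.433(1 - 51.4/188) = 0.00954P*.
The bracket is 0.727, giving P* = 0.315/0.00954 = 33.

N* ≈ 51.4, P* ≈ 33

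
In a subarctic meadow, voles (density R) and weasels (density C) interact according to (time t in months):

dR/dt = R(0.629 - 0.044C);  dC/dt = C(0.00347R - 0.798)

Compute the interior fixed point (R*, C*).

Set dC/dt = 0 with C > 0: 0.00347R - 0.798 = 0, so R* = 0.798/0.00347 = 230.
Set dR/dt = 0 with R > 0: 0.629 - 0.044C = 0, so C* = 0.629/0.044 = 14.3.

R* ≈ 230, C* ≈ 14.3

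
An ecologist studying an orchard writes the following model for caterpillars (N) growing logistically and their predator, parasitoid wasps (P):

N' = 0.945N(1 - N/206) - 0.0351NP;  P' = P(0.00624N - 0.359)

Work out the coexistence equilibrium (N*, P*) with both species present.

N* ≈ 57.5, P* ≈ 19.4

From dP/dt = 0 with P > 0: 0.00624N* = 0.359, so N* = 57.5.
Substitute into dN/dt = 0: 0.945(1 - 57.5/206) = 0.0351P*.
The bracket is 0.721, giving P* = 0.681/0.0351 = 19.4.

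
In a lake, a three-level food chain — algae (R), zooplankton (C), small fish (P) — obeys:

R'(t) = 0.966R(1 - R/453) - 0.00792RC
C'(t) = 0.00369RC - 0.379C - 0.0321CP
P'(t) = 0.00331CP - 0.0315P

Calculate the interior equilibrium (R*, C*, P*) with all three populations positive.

From dP/dt = 0: 0.00331C* = 0.0315, so C* = 9.52.
From dR/dt = 0: 0.966(1 - R*/453) = 0.00792·9.52, giving R* = 453·(1 - 0.078) = 418.
From dC/dt = 0: 0.00369·418 - 0.379 = 0.0321P*, so P* = 1.16/0.0321 = 36.2.

R* ≈ 418, C* ≈ 9.52, P* ≈ 36.2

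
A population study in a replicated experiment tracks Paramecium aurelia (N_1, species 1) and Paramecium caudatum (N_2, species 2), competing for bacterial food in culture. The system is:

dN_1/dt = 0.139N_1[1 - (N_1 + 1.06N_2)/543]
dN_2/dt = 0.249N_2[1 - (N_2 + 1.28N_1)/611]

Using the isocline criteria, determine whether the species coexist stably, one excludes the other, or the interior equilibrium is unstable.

Compare the nullcline intercepts: K1/α12 = 543/1.06 = 512 < K2 = 611; K2/α21 = 611/1.28 = 477 < K1 = 543.
Since both are reversed, neither can invade when rare; the interior point is a saddle.

unstable coexistence (outcome depends on initial conditions)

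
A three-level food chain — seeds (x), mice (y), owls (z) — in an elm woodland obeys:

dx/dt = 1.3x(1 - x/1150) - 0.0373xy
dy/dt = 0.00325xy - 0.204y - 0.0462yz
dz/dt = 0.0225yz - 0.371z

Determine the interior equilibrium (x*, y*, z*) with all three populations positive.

x* ≈ 606, y* ≈ 16.5, z* ≈ 38.2

From dz/dt = 0: 0.0225y* = 0.371, so y* = 16.5.
From dx/dt = 0: 1.3(1 - x*/1150) = 0.0373·16.5, giving x* = 1150·(1 - 0.473) = 606.
From dy/dt = 0: 0.00325·606 - 0.204 = 0.0462z*, so z* = 1.77/0.0462 = 38.2.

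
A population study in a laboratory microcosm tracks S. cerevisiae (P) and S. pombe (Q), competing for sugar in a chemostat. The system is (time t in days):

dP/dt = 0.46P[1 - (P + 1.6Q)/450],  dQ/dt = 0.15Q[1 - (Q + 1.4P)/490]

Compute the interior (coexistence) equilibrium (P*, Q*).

P* ≈ 269, Q* ≈ 113

Setting both brackets to zero gives the nullclines P + 1.6Q = 450 and 1.4P + Q = 490.
Substituting Q = 490 - 1.4P into the first: P(1 - 1.6·1.4) = 450 - 1.6·490.
So P* = -334/-1.24 = 269, and then Q* = 490 - 1.4·269 = 113.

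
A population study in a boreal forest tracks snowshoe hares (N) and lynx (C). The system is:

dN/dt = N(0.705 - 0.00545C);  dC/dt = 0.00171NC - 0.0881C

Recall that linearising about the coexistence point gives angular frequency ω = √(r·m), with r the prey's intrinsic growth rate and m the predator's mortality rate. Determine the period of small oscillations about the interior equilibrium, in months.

Here r = 0.705 and m = 0.0881, so r·m = 0.0621.
ω = √0.0621 = 0.249 per month, hence T = 2π/ω ≈ 25.2 months.

T ≈ 25.2 months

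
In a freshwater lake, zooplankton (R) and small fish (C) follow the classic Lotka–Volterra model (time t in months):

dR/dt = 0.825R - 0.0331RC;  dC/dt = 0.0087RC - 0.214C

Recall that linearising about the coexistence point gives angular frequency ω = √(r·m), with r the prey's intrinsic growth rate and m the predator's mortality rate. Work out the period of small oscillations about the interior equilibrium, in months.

T ≈ 15 months

Here r = 0.825 and m = 0.214, so r·m = 0.177.
ω = √0.177 = 0.42 per month, hence T = 2π/ω ≈ 15 months.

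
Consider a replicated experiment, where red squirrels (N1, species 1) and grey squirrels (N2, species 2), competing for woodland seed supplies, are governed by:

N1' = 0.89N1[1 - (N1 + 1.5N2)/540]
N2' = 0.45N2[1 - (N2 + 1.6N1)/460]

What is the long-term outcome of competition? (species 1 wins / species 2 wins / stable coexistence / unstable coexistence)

Compare the nullcline intercepts: K1/α12 = 540/1.5 = 360 < K2 = 460; K2/α21 = 460/1.6 = 288 < K1 = 540.
Since both are reversed, neither can invade when rare; the interior point is a saddle.

unstable coexistence (outcome depends on initial conditions)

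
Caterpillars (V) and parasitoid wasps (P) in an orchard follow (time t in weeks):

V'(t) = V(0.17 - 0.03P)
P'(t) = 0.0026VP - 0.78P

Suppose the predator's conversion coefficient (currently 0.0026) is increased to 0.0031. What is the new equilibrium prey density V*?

V* ≈ 252

At the interior fixed point, setting dP/dt = 0 with P > 0 fixes V* = (predator death rate)/(VP coefficient) — independent of the other coefficients.
With the change, V* = 0.78/0.0031 = 252; it falls from 300.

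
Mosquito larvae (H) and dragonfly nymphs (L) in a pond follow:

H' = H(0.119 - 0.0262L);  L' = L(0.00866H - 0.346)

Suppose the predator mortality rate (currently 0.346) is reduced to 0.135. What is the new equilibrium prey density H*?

At the interior fixed point, setting dL/dt = 0 with L > 0 fixes H* = (predator death rate)/(HL coefficient) — independent of the other coefficients.
With the change, H* = 0.135/0.00866 = 15.6; it falls from 40.

H* ≈ 15.6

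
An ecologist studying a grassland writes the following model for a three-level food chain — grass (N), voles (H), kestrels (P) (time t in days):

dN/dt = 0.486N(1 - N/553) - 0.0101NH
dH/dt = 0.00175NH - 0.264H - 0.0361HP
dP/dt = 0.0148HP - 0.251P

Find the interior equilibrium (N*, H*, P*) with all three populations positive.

N* ≈ 358, H* ≈ 17, P* ≈ 10

From dP/dt = 0: 0.0148H* = 0.251, so H* = 17.
From dN/dt = 0: 0.486(1 - N*/553) = 0.0101·17, giving N* = 553·(1 - 0.352) = 358.
From dH/dt = 0: 0.00175·358 - 0.264 = 0.0361P*, so P* = 0.363/0.0361 = 10.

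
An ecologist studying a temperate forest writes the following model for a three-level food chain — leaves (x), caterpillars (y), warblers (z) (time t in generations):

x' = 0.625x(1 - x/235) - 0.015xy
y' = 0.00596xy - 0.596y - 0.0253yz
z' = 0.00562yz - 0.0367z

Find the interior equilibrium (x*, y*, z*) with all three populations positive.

x* ≈ 198, y* ≈ 6.53, z* ≈ 23.1

From dz/dt = 0: 0.00562y* = 0.0367, so y* = 6.53.
From dx/dt = 0: 0.625(1 - x*/235) = 0.015·6.53, giving x* = 235·(1 - 0.157) = 198.
From dy/dt = 0: 0.00596·198 - 0.596 = 0.0253z*, so z* = 0.585/0.0253 = 23.1.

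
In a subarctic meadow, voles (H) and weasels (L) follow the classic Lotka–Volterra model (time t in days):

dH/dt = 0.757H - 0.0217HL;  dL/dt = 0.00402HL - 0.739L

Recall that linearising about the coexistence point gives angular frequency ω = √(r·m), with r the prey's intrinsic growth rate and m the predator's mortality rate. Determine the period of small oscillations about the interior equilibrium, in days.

T ≈ 8.4 days

Here r = 0.757 and m = 0.739, so r·m = 0.559.
ω = √0.559 = 0.748 per day, hence T = 2π/ω ≈ 8.4 days.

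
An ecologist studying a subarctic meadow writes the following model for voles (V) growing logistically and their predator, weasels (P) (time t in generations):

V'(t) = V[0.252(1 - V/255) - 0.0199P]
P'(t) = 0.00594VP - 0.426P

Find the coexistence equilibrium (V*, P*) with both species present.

V* ≈ 71.7, P* ≈ 9.1

From dP/dt = 0 with P > 0: 0.00594V* = 0.426, so V* = 71.7.
Substitute into dV/dt = 0: 0.252(1 - 71.7/255) = 0.0199P*.
The bracket is 0.719, giving P* = 0.181/0.0199 = 9.1.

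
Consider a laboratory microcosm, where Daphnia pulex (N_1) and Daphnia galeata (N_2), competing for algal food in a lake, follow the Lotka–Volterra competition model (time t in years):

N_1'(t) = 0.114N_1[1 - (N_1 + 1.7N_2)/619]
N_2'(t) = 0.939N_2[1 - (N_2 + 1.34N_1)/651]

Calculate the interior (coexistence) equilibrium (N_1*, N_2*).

Setting both brackets to zero gives the nullclines N_1 + 1.7N_2 = 619 and 1.34N_1 + N_2 = 651.
Substituting N_2 = 651 - 1.34N_1 into the first: N_1(1 - 1.7·1.34) = 619 - 1.7·651.
So N_1* = -488/-1.28 = 382, and then N_2* = 651 - 1.34·382 = 140.

N_1* ≈ 382, N_2* ≈ 140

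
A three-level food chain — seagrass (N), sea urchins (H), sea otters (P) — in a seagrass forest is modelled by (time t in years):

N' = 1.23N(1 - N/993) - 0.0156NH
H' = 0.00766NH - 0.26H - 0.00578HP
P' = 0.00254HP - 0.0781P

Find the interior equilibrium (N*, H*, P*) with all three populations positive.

From dP/dt = 0: 0.00254H* = 0.0781, so H* = 30.7.
From dN/dt = 0: 1.23(1 - N*/993) = 0.0156·30.7, giving N* = 993·(1 - 0.39) = 606.
From dH/dt = 0: 0.00766·606 - 0.26 = 0.00578P*, so P* = 4.38/0.00578 = 758.

N* ≈ 606, H* ≈ 30.7, P* ≈ 758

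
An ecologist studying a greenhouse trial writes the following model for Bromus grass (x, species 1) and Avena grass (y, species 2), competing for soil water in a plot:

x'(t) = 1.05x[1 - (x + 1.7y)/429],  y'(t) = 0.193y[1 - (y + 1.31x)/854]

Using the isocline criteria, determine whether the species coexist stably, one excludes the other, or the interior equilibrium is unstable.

species 2 excludes species 1

Compare the nullcline intercepts: K1/α12 = 429/1.7 = 252 < K2 = 854; K2/α21 = 854/1.31 = 652 > K1 = 429.
Since the inequalities point opposite ways, species 2 can invade but species 1 cannot.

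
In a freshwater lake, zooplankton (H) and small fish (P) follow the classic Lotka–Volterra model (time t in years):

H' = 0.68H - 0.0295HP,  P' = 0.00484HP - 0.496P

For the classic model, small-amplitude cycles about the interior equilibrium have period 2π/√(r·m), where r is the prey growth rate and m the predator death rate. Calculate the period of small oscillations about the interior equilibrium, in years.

Here r = 0.68 and m = 0.496, so r·m = 0.337.
ω = √0.337 = 0.581 per year, hence T = 2π/ω ≈ 10.8 years.

T ≈ 10.8 years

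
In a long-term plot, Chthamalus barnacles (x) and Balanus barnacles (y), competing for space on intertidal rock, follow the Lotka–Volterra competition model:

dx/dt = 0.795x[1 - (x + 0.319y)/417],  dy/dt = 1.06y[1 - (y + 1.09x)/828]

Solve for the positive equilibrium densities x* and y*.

Setting both brackets to zero gives the nullclines x + 0.319y = 417 and 1.09x + y = 828.
Substituting y = 828 - 1.09x into the first: x(1 - 0.319·1.09) = 417 - 0.319·828.
So x* = 153/0.652 = 234, and then y* = 828 - 1.09·234 = 573.

x* ≈ 234, y* ≈ 573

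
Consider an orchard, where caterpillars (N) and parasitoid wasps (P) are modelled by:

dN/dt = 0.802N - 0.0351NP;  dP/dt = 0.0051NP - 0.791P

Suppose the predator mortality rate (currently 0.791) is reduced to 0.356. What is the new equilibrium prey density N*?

At the interior fixed point, setting dP/dt = 0 with P > 0 fixes N* = (predator death rate)/(NP coefficient) — independent of the other coefficients.
With the change, N* = 0.356/0.0051 = 69.8; it falls from 155.

N* ≈ 69.8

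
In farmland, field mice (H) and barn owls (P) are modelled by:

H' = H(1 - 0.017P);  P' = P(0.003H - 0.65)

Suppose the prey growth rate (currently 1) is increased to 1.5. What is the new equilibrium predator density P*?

At the interior fixed point, setting dH/dt = 0 with H > 0 fixes P* = (prey growth rate)/(HP coefficient) — independent of the other coefficients.
With the change, P* = 1.5/0.017 = 88.2; it rises from 58.8.

P* ≈ 88.2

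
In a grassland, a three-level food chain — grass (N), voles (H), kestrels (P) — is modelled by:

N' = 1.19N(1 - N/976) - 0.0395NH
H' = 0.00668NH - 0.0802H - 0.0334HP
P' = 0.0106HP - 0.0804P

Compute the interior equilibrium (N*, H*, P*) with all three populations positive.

From dP/dt = 0: 0.0106H* = 0.0804, so H* = 7.58.
From dN/dt = 0: 1.19(1 - N*/976) = 0.0395·7.58, giving N* = 976·(1 - 0.252) = 730.
From dH/dt = 0: 0.00668·730 - 0.0802 = 0.0334P*, so P* = 4.8/0.0334 = 144.

N* ≈ 730, H* ≈ 7.58, P* ≈ 144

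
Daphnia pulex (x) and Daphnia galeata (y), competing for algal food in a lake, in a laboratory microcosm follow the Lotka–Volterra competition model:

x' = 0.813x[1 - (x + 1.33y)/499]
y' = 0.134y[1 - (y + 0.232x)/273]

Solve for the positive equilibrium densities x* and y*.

x* ≈ 197, y* ≈ 227

Setting both brackets to zero gives the nullclines x + 1.33y = 499 and 0.232x + y = 273.
Substituting y = 273 - 0.232x into the first: x(1 - 1.33·0.232) = 499 - 1.33·273.
So x* = 136/0.691 = 197, and then y* = 273 - 0.232·197 = 227.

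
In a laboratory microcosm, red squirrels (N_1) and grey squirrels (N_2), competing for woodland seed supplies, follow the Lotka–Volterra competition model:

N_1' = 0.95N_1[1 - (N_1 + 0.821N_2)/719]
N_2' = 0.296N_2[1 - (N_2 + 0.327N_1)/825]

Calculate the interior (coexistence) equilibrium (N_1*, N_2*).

N_1* ≈ 57, N_2* ≈ 806

Setting both brackets to zero gives the nullclines N_1 + 0.821N_2 = 719 and 0.327N_1 + N_2 = 825.
Substituting N_2 = 825 - 0.327N_1 into the first: N_1(1 - 0.821·0.327) = 719 - 0.821·825.
So N_1* = 41.7/0.732 = 57, and then N_2* = 825 - 0.327·57 = 806.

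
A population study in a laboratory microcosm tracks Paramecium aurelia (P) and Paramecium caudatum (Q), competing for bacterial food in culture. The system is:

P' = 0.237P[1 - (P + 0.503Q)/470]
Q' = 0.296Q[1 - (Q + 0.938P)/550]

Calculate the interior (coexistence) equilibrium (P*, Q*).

P* ≈ 366, Q* ≈ 207

Setting both brackets to zero gives the nullclines P + 0.503Q = 470 and 0.938P + Q = 550.
Substituting Q = 550 - 0.938P into the first: P(1 - 0.503·0.938) = 470 - 0.503·550.
So P* = 193/0.528 = 366, and then Q* = 550 - 0.938·366 = 207.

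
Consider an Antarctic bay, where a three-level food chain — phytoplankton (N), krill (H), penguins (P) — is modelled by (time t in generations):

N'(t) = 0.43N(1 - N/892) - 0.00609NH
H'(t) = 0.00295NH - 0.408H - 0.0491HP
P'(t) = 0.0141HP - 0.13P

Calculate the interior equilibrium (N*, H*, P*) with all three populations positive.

N* ≈ 776, H* ≈ 9.22, P* ≈ 38.3

From dP/dt = 0: 0.0141H* = 0.13, so H* = 9.22.
From dN/dt = 0: 0.43(1 - N*/892) = 0.00609·9.22, giving N* = 892·(1 - 0.131) = 776.
From dH/dt = 0: 0.00295·776 - 0.408 = 0.0491P*, so P* = 1.88/0.0491 = 38.3.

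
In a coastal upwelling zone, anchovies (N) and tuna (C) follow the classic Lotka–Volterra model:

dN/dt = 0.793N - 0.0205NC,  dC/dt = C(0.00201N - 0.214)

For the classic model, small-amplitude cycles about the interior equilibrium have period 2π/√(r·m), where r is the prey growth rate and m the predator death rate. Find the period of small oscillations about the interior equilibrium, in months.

T ≈ 15.3 months

Here r = 0.793 and m = 0.214, so r·m = 0.17.
ω = √0.17 = 0.412 per month, hence T = 2π/ω ≈ 15.3 months.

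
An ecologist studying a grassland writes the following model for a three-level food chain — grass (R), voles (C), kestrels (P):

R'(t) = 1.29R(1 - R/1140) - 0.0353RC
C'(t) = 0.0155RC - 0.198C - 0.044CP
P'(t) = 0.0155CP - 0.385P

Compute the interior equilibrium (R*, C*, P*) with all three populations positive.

From dP/dt = 0: 0.0155C* = 0.385, so C* = 24.8.
From dR/dt = 0: 1.29(1 - R*/1140) = 0.0353·24.8, giving R* = 1140·(1 - 0.68) = 365.
From dC/dt = 0: 0.0155·365 - 0.198 = 0.044P*, so P* = 5.46/0.044 = 124.

R* ≈ 365, C* ≈ 24.8, P* ≈ 124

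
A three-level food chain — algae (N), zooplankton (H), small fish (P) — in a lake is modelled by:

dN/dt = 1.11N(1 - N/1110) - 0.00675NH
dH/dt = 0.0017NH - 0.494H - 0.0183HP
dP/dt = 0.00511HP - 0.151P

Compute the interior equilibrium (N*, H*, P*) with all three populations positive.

From dP/dt = 0: 0.00511H* = 0.151, so H* = 29.5.
From dN/dt = 0: 1.11(1 - N*/1110) = 0.00675·29.5, giving N* = 1110·(1 - 0.18) = 911.
From dH/dt = 0: 0.0017·911 - 0.494 = 0.0183P*, so P* = 1.05/0.0183 = 57.6.

N* ≈ 911, H* ≈ 29.5, P* ≈ 57.6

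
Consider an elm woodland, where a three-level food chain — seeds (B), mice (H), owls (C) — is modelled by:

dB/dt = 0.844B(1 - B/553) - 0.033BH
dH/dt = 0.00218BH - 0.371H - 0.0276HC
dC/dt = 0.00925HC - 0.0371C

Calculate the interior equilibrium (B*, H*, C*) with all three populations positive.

B* ≈ 466, H* ≈ 4.01, C* ≈ 23.4

From dC/dt = 0: 0.00925H* = 0.0371, so H* = 4.01.
From dB/dt = 0: 0.844(1 - B*/553) = 0.033·4.01, giving B* = 553·(1 - 0.157) = 466.
From dH/dt = 0: 0.00218·466 - 0.371 = 0.0276C*, so C* = 0.645/0.0276 = 23.4.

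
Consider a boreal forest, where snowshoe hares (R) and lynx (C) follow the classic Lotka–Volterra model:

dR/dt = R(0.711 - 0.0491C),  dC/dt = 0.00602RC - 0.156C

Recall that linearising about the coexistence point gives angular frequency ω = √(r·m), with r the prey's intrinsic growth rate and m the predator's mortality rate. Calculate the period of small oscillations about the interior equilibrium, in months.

Here r = 0.711 and m = 0.156, so r·m = 0.111.
ω = √0.111 = 0.333 per month, hence T = 2π/ω ≈ 18.9 months.

T ≈ 18.9 months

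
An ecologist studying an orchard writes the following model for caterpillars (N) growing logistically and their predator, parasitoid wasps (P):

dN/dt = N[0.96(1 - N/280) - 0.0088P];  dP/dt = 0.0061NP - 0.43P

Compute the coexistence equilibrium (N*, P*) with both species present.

N* ≈ 70.5, P* ≈ 81.6

From dP/dt = 0 with P > 0: 0.0061N* = 0.43, so N* = 70.5.
Substitute into dN/dt = 0: 0.96(1 - 70.5/280) = 0.0088P*.
The bracket is 0.748, giving P* = 0.718/0.0088 = 81.6.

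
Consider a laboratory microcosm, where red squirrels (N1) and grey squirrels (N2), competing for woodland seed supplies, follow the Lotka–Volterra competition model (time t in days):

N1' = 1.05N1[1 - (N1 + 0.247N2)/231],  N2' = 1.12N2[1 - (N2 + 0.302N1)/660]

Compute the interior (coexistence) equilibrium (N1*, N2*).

N1* ≈ 73.5, N2* ≈ 638

Setting both brackets to zero gives the nullclines N1 + 0.247N2 = 231 and 0.302N1 + N2 = 660.
Substituting N2 = 660 - 0.302N1 into the first: N1(1 - 0.247·0.302) = 231 - 0.247·660.
So N1* = 68/0.925 = 73.5, and then N2* = 660 - 0.302·73.5 = 638.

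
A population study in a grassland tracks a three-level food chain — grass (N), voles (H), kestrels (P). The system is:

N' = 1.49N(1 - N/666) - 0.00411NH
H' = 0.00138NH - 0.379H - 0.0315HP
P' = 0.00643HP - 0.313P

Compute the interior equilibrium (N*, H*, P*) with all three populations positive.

From dP/dt = 0: 0.00643H* = 0.313, so H* = 48.7.
From dN/dt = 0: 1.49(1 - N*/666) = 0.00411·48.7, giving N* = 666·(1 - 0.134) = 577.
From dH/dt = 0: 0.00138·577 - 0.379 = 0.0315P*, so P* = 0.417/0.0315 = 13.2.

N* ≈ 577, H* ≈ 48.7, P* ≈ 13.2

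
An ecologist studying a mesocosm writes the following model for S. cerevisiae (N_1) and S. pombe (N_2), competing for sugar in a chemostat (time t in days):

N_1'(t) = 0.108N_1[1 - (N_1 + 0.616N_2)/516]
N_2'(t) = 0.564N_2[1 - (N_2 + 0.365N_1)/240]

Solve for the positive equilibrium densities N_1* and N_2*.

Setting both brackets to zero gives the nullclines N_1 + 0.616N_2 = 516 and 0.365N_1 + N_2 = 240.
Substituting N_2 = 240 - 0.365N_1 into the first: N_1(1 - 0.616·0.365) = 516 - 0.616·240.
So N_1* = 368/0.775 = 475, and then N_2* = 240 - 0.365·475 = 66.6.

N_1* ≈ 475, N_2* ≈ 66.6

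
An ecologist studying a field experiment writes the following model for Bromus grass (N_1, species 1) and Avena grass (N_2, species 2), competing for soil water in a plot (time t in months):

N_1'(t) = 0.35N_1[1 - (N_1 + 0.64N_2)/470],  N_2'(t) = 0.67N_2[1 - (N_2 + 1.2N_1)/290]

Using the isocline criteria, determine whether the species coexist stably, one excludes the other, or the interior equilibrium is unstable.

Compare the nullcline intercepts: K1/α12 = 470/0.64 = 734 > K2 = 290; K2/α21 = 290/1.2 = 242 < K1 = 470.
Since the inequalities point opposite ways, species 1 can invade but species 2 cannot.

species 1 excludes species 2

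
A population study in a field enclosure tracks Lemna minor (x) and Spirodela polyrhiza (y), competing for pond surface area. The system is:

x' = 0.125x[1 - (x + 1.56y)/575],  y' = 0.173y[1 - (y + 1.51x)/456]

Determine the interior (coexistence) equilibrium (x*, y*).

x* ≈ 101, y* ≈ 304

Setting both brackets to zero gives the nullclines x + 1.56y = 575 and 1.51x + y = 456.
Substituting y = 456 - 1.51x into the first: x(1 - 1.56·1.51) = 575 - 1.56·456.
So x* = -136/-1.36 = 101, and then y* = 456 - 1.51·101 = 304.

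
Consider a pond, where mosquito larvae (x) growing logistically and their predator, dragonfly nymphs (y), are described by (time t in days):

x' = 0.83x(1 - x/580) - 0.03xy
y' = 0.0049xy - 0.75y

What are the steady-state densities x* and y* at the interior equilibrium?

From dy/dt = 0 with y > 0: 0.0049x* = 0.75, so x* = 153.
Substitute into dx/dt = 0: 0.83(1 - 153/580) = 0.03y*.
The bracket is 0.736, giving y* = 0.611/0.03 = 20.4.

x* ≈ 153, y* ≈ 20.4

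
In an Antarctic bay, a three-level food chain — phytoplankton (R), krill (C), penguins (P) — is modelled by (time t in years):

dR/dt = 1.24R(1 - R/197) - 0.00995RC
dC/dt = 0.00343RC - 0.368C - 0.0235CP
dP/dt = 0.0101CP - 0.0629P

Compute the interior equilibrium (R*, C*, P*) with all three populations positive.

R* ≈ 187, C* ≈ 6.23, P* ≈ 11.7

From dP/dt = 0: 0.0101C* = 0.0629, so C* = 6.23.
From dR/dt = 0: 1.24(1 - R*/197) = 0.00995·6.23, giving R* = 197·(1 - 0.05) = 187.
From dC/dt = 0: 0.00343·187 - 0.368 = 0.0235P*, so P* = 0.274/0.0235 = 11.7.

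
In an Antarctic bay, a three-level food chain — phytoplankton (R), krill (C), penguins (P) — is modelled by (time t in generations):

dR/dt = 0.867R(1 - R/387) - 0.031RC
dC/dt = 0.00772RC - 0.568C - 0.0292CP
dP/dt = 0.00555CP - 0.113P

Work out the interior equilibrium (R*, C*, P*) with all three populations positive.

R* ≈ 105, C* ≈ 20.4, P* ≈ 8.38

From dP/dt = 0: 0.00555C* = 0.113, so C* = 20.4.
From dR/dt = 0: 0.867(1 - R*/387) = 0.031·20.4, giving R* = 387·(1 - 0.728) = 105.
From dC/dt = 0: 0.00772·105 - 0.568 = 0.0292P*, so P* = 0.245/0.0292 = 8.38.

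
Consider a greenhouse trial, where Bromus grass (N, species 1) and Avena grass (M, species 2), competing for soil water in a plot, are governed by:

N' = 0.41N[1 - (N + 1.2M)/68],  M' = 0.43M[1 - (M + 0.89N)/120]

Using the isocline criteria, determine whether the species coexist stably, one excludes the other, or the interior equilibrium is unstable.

species 2 excludes species 1

Compare the nullcline intercepts: K1/α12 = 68/1.2 = 56.7 < K2 = 120; K2/α21 = 120/0.89 = 135 > K1 = 68.
Since the inequalities point opposite ways, species 2 can invade but species 1 cannot.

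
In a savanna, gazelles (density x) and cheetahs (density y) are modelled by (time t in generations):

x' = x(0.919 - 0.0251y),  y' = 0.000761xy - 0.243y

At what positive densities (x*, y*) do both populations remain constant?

x* ≈ 319, y* ≈ 36.6

Set dy/dt = 0 with y > 0: 0.000761x - 0.243 = 0, so x* = 0.243/0.000761 = 319.
Set dx/dt = 0 with x > 0: 0.919 - 0.0251y = 0, so y* = 0.919/0.0251 = 36.6.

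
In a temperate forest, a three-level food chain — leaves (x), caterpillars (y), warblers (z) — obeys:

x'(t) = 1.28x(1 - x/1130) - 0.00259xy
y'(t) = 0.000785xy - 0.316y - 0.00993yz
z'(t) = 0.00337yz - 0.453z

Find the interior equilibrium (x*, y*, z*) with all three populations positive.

x* ≈ 823, y* ≈ 134, z* ≈ 33.2

From dz/dt = 0: 0.00337y* = 0.453, so y* = 134.
From dx/dt = 0: 1.28(1 - x*/1130) = 0.00259·134, giving x* = 1130·(1 - 0.272) = 823.
From dy/dt = 0: 0.000785·823 - 0.316 = 0.00993z*, so z* = 0.33/0.00993 = 33.2.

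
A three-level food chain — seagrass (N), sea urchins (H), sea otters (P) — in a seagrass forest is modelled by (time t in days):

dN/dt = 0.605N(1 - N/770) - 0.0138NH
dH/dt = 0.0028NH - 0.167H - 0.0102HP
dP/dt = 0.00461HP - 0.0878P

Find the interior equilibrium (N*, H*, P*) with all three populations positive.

From dP/dt = 0: 0.00461H* = 0.0878, so H* = 19.
From dN/dt = 0: 0.605(1 - N*/770) = 0.0138·19, giving N* = 770·(1 - 0.434) = 435.
From dH/dt = 0: 0.0028·435 - 0.167 = 0.0102P*, so P* = 1.05/0.0102 = 103.

N* ≈ 435, H* ≈ 19, P* ≈ 103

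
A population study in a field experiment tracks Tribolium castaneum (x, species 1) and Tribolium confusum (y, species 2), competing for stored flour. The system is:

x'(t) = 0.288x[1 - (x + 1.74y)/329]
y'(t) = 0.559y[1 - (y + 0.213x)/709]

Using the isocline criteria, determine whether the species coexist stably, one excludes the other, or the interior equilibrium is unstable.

species 2 excludes species 1

Compare the nullcline intercepts: K1/α12 = 329/1.74 = 189 < K2 = 709; K2/α21 = 709/0.213 = 3330 > K1 = 329.
Since the inequalities point opposite ways, species 2 can invade but species 1 cannot.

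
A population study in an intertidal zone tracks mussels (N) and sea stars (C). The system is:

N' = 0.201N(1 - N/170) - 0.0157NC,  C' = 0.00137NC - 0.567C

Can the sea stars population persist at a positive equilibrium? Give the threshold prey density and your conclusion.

Threshold N = 414; K < 414, so no, the predator goes extinct.

The predator equation gives dC/dt > 0 only when N > 0.567/0.00137 = 414.
Without the predator, N → K = 170. Since 170 < 414, the predator cannot invade.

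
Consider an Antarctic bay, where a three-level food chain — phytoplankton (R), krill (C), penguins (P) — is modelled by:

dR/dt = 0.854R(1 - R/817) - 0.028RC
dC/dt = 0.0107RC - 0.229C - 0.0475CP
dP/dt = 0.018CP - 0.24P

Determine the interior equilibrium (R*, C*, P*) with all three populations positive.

From dP/dt = 0: 0.018C* = 0.24, so C* = 13.3.
From dR/dt = 0: 0.854(1 - R*/817) = 0.028·13.3, giving R* = 817·(1 - 0.437) = 460.
From dC/dt = 0: 0.0107·460 - 0.229 = 0.0475P*, so P* = 4.69/0.0475 = 98.8.

R* ≈ 460, C* ≈ 13.3, P* ≈ 98.8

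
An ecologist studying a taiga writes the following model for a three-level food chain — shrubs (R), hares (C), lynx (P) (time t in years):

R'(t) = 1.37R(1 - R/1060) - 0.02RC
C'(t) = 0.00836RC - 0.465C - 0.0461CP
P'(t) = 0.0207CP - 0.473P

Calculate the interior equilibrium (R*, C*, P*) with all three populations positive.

From dP/dt = 0: 0.0207C* = 0.473, so C* = 22.9.
From dR/dt = 0: 1.37(1 - R*/1060) = 0.02·22.9, giving R* = 1060·(1 - 0.334) = 706.
From dC/dt = 0: 0.00836·706 - 0.465 = 0.0461P*, so P* = 5.44/0.0461 = 118.

R* ≈ 706, C* ≈ 22.9, P* ≈ 118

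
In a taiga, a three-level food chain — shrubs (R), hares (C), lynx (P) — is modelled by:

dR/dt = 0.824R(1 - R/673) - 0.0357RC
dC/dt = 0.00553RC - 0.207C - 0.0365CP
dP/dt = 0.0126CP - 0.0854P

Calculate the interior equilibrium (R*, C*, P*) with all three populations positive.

R* ≈ 475, C* ≈ 6.78, P* ≈ 66.4

From dP/dt = 0: 0.0126C* = 0.0854, so C* = 6.78.
From dR/dt = 0: 0.824(1 - R*/673) = 0.0357·6.78, giving R* = 673·(1 - 0.294) = 475.
From dC/dt = 0: 0.00553·475 - 0.207 = 0.0365P*, so P* = 2.42/0.0365 = 66.4.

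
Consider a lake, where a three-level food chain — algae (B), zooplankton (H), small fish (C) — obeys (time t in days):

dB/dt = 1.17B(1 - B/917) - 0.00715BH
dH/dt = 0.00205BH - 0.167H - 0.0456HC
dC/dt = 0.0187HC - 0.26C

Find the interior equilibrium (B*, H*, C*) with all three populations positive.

B* ≈ 839, H* ≈ 13.9, C* ≈ 34.1

From dC/dt = 0: 0.0187H* = 0.26, so H* = 13.9.
From dB/dt = 0: 1.17(1 - B*/917) = 0.00715·13.9, giving B* = 917·(1 - 0.085) = 839.
From dH/dt = 0: 0.00205·839 - 0.167 = 0.0456C*, so C* = 1.55/0.0456 = 34.1.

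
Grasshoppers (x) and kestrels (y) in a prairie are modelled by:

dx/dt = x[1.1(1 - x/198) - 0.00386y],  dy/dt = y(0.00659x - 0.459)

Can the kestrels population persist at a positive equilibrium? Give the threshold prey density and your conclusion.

Threshold x = 69.7; K > 69.7, so yes, the predator persists.

The predator equation gives dy/dt > 0 only when x > 0.459/0.00659 = 69.7.
Without the predator, x → K = 198. Since 198 > 69.7, the predator can invade and persist.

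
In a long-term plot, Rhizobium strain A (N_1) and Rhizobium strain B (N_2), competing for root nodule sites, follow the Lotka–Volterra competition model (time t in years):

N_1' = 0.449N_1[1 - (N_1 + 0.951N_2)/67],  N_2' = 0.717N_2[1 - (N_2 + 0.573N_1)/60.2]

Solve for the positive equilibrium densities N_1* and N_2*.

N_1* ≈ 21.4, N_2* ≈ 47.9

Setting both brackets to zero gives the nullclines N_1 + 0.951N_2 = 67 and 0.573N_1 + N_2 = 60.2.
Substituting N_2 = 60.2 - 0.573N_1 into the first: N_1(1 - 0.951·0.573) = 67 - 0.951·60.2.
So N_1* = 9.75/0.455 = 21.4, and then N_2* = 60.2 - 0.573·21.4 = 47.9.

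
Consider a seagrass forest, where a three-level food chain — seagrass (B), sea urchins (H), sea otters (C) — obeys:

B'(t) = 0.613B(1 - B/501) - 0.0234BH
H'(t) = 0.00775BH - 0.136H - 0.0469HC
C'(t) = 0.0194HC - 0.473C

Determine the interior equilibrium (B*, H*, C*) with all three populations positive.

B* ≈ 34.7, H* ≈ 24.4, C* ≈ 2.84

From dC/dt = 0: 0.0194H* = 0.473, so H* = 24.4.
From dB/dt = 0: 0.613(1 - B*/501) = 0.0234·24.4, giving B* = 501·(1 - 0.931) = 34.7.
From dH/dt = 0: 0.00775·34.7 - 0.136 = 0.0469C*, so C* = 0.133/0.0469 = 2.84.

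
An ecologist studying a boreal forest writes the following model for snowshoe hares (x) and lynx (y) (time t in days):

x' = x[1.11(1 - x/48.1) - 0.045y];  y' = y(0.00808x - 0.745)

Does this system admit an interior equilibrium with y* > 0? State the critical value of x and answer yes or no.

The predator equation gives dy/dt > 0 only when x > 0.745/0.00808 = 92.2.
Without the predator, x → K = 48.1. Since 48.1 < 92.2, the predator cannot invade.

Threshold x = 92.2; K < 92.2, so no, the predator goes extinct.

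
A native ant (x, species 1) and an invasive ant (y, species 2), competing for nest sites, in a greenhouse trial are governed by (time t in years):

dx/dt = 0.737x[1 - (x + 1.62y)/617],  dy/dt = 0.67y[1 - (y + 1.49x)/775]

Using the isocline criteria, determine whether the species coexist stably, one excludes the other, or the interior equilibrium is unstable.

Compare the nullcline intercepts: K1/α12 = 617/1.62 = 381 < K2 = 775; K2/α21 = 775/1.49 = 520 < K1 = 617.
Since both are reversed, neither can invade when rare; the interior point is a saddle.

unstable coexistence (outcome depends on initial conditions)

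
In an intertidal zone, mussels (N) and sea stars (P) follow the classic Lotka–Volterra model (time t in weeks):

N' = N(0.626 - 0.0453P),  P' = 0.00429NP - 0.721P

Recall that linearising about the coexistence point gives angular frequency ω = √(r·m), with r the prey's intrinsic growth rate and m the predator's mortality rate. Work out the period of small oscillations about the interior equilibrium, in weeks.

Here r = 0.626 and m = 0.721, so r·m = 0.451.
ω = √0.451 = 0.672 per week, hence T = 2π/ω ≈ 9.35 weeks.

T ≈ 9.35 weeks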